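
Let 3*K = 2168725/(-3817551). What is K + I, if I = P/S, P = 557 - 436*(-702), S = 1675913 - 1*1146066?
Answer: 2362623101662/6068153834091 ≈ 0.38935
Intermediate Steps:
S = 529847 (S = 1675913 - 1146066 = 529847)
P = 306629 (P = 557 + 306072 = 306629)
I = 306629/529847 ≈ 0.57871
K = -2168725/11452653 (K = (2168725/(-3817551))/3 = (2168725*(-1/3817551))/3 = (⅓)*(-2168725/3817551) = -2168725/11452653 ≈ -0.18936)
K + I = -2168725/11452653 + 306629/529847 = 2362623101662/6068153834091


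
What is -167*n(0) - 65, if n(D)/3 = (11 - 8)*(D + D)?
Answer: -65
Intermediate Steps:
n(D) = 18*D (n(D) = 3*((11 - 8)*(D + D)) = 3*(3*(2*D)) = 3*(6*D) = 18*D)
-167*n(0) - 65 = -3006*0 - 65 = -167*0 - 65 = 0 - 65 = -65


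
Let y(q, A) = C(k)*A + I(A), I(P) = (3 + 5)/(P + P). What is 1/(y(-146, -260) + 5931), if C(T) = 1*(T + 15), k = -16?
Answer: 65/402414 ≈ 0.00016153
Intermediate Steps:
I(P) = 4/P (I(P) = 8/((2*P)) = 8*(1/(2*P)) = 4/P)
C(T) = 15 + T (C(T) = 1*(15 + T) = 15 + T)
y(q, A) = -A + 4/A (y(q, A) = (15 - 16)*A + 4/A = -A + 4/A)
1/(y(-146, -260) + 5931) = 1/((-1*(-260) + 4/(-260)) + 5931) = 1/((260 + 4*(-1/260)) + 5931) = 1/((260 - 1/65) + 5931) = 1/(16899/65 + 5931) = 1/(402414/65) = 65/402414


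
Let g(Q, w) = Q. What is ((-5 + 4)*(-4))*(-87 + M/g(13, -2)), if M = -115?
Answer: -4984/13 ≈ -383.38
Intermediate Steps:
((-5 + 4)*(-4))*(-87 + M/g(13, -2)) = ((-5 + 4)*(-4))*(-87 - 115/13) = (-1*(-4))*(-87 - 115*1/13) = 4*(-87 - 115/13) = 4*(-1246/13) = -4984/13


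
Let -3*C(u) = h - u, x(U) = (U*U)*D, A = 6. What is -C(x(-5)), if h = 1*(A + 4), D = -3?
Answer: 85/3 ≈ 28.333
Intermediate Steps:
h = 10 (h = 1*(6 + 4) = 1*10 = 10)
x(U) = -3*U**2 (x(U) = (U*U)*(-3) = U**2*(-3) = -3*U**2)
C(u) = -10/3 + u/3 (C(u) = -(10 - u)/3 = -10/3 + u/3)
-C(x(-5)) = -(-10/3 + (-3*(-5)**2)/3) = -(-10/3 + (-3*25)/3) = -(-10/3 + (1/3)*(-75)) = -(-10/3 - 25) = -1*(-85/3) = 85/3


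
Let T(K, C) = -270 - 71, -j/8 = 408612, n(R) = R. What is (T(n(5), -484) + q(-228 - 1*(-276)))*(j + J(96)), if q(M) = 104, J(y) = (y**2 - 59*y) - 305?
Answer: 773958813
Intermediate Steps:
J(y) = -305 + y**2 - 59*y
j = -3268896 (j = -8*408612 = -3268896)
T(K, C) = -341
(T(n(5), -484) + q(-228 - 1*(-276)))*(j + J(96)) = (-341 + 104)*(-3268896 + (-305 + 96**2 - 59*96)) = -237*(-3268896 + (-305 + 9216 - 5664)) = -237*(-3268896 + 3247) = -237*(-3265649) = 773958813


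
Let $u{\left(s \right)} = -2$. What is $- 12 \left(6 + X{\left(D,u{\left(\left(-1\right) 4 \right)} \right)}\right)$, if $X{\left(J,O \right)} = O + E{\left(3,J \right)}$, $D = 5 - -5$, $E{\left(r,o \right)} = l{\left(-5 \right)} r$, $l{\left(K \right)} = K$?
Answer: $132$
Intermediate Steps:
$E{\left(r,o \right)} = - 5 r$
$D = 10$ ($D = 5 + 5 = 10$)
$X{\left(J,O \right)} = -15 + O$ ($X{\left(J,O \right)} = O - 15 = -15 + O$)
$- 12 \left(6 + X{\left(D,u{\left(\left(-1\right) 4 \right)} \right)}\right) = - 12 \left(6 - 17\right) = \left(-12\right) \left(-11\right) = 132$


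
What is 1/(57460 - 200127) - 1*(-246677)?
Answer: 35192667558/142667 ≈ 2.4668e+5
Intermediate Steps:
1/(57460 - 200127) - 1*(-246677) = 1/(-142667) + 246677 = -1/142667 + 246677 = 35192667558/142667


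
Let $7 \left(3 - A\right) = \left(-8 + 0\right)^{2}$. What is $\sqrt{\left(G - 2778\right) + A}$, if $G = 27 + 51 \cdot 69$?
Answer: $\frac{\sqrt{37331}}{7} \approx 27.602$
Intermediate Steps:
$G = 3546$ ($G = 27 + 3519 = 3546$)
$A = - \frac{43}{7}$ ($A = 3 - \frac{\left(-8 + 0\right)^{2}}{7} = 3 - \frac{\left(-8\right)^{2}}{7} = 3 - \frac{64}{7} = - \frac{43}{7} \approx -6.1429$)
$\sqrt{\left(G - 2778\right) + A} = \sqrt{\left(3546 - 2778\right) - \frac{43}{7}} = \sqrt{768 - \frac{43}{7}} = \sqrt{\frac{5333}{7}} = \frac{\sqrt{37331}}{7}$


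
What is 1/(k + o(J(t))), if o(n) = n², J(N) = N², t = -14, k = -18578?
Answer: 1/19838 ≈ 5.0408e-5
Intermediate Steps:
1/(k + o(J(t))) = 1/(-18578 + ((-14)²)²) = 1/(-18578 + 196²) = 1/(-18578 + 38416) = 1/19838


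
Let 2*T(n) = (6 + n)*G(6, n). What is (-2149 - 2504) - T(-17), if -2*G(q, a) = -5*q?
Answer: -9141/2 ≈ -4570.5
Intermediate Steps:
G(q, a) = 5*q/2 (G(q, a) = -(-5)*q/2 = 5*q/2)
T(n) = 45 + 15*n/2 (T(n) = ((6 + n)*((5/2)*6))/2 = ((6 + n)*15)/2 = (90 + 15*n)/2 = 45 + 15*n/2)
(-2149 - 2504) - T(-17) = (-2149 - 2504) - (45 + (15/2)*(-17)) = -4653 - (45 - 255/2) = -4653 - 1*(-165/2) = -4653 + 165/2 = -9141/2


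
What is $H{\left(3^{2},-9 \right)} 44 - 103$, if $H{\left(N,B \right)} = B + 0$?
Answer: $-499$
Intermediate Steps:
$H{\left(N,B \right)} = B$
$H{\left(3^{2},-9 \right)} 44 - 103 = \left(-9\right) 44 - 103 = -396 - 103 = -499$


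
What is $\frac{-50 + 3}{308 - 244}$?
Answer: $- \frac{47}{64} \approx -0.73438$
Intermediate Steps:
$\frac{-50 + 3}{308 - 244} = - \frac{47}{64}$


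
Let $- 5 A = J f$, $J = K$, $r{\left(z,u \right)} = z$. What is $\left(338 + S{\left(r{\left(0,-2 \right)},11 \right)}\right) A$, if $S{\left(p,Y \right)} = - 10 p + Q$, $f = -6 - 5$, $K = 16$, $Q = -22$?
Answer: $\frac{55616}{5} \approx 11123.0$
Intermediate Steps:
$J = 16$
$f = -11$
$S{\left(p,Y \right)} = -22 - 10 p$ ($S{\left(p,Y \right)} = - 10 p - 22 = -22 - 10 p$)
$A = \frac{176}{5}$ ($A = - \frac{16 \left(-11\right)}{5} = \left(- \frac{1}{5}\right) \left(-176\right) = \frac{176}{5} \approx 35.2$)
$\left(338 + S{\left(r{\left(0,-2 \right)},11 \right)}\right) A = \left(338 - 22\right) \frac{176}{5} = 316 \cdot \frac{176}{5} = \frac{55616}{5}$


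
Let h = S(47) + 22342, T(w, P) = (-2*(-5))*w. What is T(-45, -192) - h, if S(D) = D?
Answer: -22839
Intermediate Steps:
T(w, P) = 10*w
h = 22389 (h = 47 + 22342 = 22389)
T(-45, -192) - h = 10*(-45) - 1*22389 = -450 - 22389 = -22839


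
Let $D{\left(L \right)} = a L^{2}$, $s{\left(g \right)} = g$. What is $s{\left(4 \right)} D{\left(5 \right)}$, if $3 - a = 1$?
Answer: $200$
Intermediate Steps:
$a = 2$ ($a = 3 - 1 = 2$)
$D{\left(L \right)} = 2 L^{2}$
$s{\left(4 \right)} D{\left(5 \right)} = 4 \cdot 2 \cdot 5^{2} = 4 \cdot 2 \cdot 25 = 4 \cdot 50 = 200$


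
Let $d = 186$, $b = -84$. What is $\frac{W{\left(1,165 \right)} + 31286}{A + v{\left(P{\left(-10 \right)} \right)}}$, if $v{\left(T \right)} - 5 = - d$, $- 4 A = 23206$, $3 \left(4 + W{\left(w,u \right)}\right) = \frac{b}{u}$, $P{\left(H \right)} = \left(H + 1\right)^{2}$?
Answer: $- \frac{10323004}{1974225} \approx -5.2289$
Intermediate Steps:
$P{\left(H \right)} = \left(1 + H\right)^{2}$
$W{\left(w,u \right)} = -4 - \frac{28}{u}$ ($W{\left(w,u \right)} = -4 + \frac{\left(-84\right) \frac{1}{u}}{3} = -4 - \frac{28}{u}$)
$A = - \frac{11603}{2}$ ($A = \left(- \frac{1}{4}\right) 23206 = - \frac{11603}{2} \approx -5801.5$)
$v{\left(T \right)} = -181$ ($v{\left(T \right)} = 5 - 186 = -181$)
$\frac{W{\left(1,165 \right)} + 31286}{A + v{\left(P{\left(-10 \right)} \right)}} = \frac{\left(-4 - \frac{28}{165}\right) + 31286}{- \frac{11603}{2} - 181} = \frac{\left(-4 - \frac{28}{165}\right) + 31286}{- \frac{11965}{2}} = \left(\left(-4 - \frac{28}{165}\right) + 31286\right) \left(- \frac{2}{11965}\right) = \left(- \frac{688}{165} + 31286\right) \left(- \frac{2}{11965}\right) = \frac{5161502}{165} \left(- \frac{2}{11965}\right) = - \frac{10323004}{1974225}$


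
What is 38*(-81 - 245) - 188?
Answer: -12576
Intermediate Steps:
38*(-81 - 245) - 188 = 38*(-326) - 188 = -12388 - 188 = -12576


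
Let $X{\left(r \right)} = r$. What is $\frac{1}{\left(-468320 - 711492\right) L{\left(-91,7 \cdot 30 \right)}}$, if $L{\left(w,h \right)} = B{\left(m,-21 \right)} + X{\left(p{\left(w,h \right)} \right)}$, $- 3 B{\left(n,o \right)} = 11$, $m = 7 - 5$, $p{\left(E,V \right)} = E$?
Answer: $\frac{3}{335066608} \approx 8.9534 \cdot 10^{-9}$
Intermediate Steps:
$m = 2$
$B{\left(n,o \right)} = - \frac{11}{3}$ ($B{\left(n,o \right)} = \left(- \frac{1}{3}\right) 11 = - \frac{11}{3}$)
$L{\left(w,h \right)} = - \frac{11}{3} + w$
$\frac{1}{\left(-468320 - 711492\right) L{\left(-91,7 \cdot 30 \right)}} = \frac{1}{\left(-468320 - 711492\right) \left(- \frac{11}{3} - 91\right)} = \frac{1}{\left(-1179812\right) \left(- \frac{284}{3}\right)} = \left(- \frac{1}{1179812}\right) \left(- \frac{3}{284}\right) = \frac{3}{335066608}$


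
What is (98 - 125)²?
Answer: 729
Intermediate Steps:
(98 - 125)² = (-27)² = 729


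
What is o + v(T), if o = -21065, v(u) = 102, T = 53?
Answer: -20963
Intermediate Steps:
o + v(T) = -21065 + 102 = -20963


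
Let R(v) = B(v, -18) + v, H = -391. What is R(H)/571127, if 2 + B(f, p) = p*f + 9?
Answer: 6654/571127 ≈ 0.011651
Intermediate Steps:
B(f, p) = 7 + f*p (B(f, p) = -2 + (p*f + 9) = -2 + (f*p + 9) = -2 + (9 + f*p) = 7 + f*p)
R(v) = 7 - 17*v (R(v) = (7 + v*(-18)) + v = (7 - 18*v) + v = 7 - 17*v)
R(H)/571127 = (7 - 17*(-391))/571127 = (7 + 6647)*(1/571127) = 6654*(1/571127) = 6654/571127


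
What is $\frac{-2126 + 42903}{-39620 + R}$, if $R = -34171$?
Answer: $- \frac{40777}{73791} \approx -0.5526$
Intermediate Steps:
$\frac{-2126 + 42903}{-39620 + R} = \frac{-2126 + 42903}{-39620 - 34171} = \frac{40777}{-73791} = 40777 \left(- \frac{1}{73791}\right) = - \frac{40777}{73791}$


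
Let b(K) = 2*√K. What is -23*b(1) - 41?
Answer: -87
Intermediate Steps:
-23*b(1) - 41 = -46*√1 - 41 = -46 - 41 = -87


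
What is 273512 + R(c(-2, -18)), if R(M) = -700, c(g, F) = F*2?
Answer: 272812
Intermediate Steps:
c(g, F) = 2*F
273512 + R(c(-2, -18)) = 273512 - 700 = 272812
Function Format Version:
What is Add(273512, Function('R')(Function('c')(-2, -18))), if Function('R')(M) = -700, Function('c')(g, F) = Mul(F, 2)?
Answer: 272812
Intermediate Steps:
Function('c')(g, F) = Mul(2, F)
Add(273512, Function('R')(Function('c')(-2, -18))) = Add(273512, -700) = 272812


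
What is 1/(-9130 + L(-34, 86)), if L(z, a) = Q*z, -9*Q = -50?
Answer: -9/83870 ≈ -0.00010731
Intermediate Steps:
Q = 50/9 (Q = -⅑*(-50) = 50/9 ≈ 5.5556)
L(z, a) = 50*z/9
1/(-9130 + L(-34, 86)) = 1/(-9130 + (50/9)*(-34)) = 1/(-9130 - 1700/9) = 1/(-83870/9) = -9/83870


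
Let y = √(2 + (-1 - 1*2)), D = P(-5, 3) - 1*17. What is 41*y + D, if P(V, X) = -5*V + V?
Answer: 3 + 41*I ≈ 3.0 + 41.0*I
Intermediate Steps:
P(V, X) = -4*V
D = 3 (D = -4*(-5) - 1*17 = 20 - 17 = 3)
y = I (y = √(2 + (-1 - 2)) = √(2 - 3) = √(-1) = I ≈ 1.0*I)
41*y + D = 41*I + 3 = 3 + 41*I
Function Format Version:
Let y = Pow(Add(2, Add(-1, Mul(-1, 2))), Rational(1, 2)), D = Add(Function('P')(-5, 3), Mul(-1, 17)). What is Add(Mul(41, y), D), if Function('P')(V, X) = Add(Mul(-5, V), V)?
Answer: Add(3, Mul(41, I)) ≈ Add(3.0000, Mul(41.000, I))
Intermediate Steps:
Function('P')(V, X) = Mul(-4, V)
D = 3 (D = Add(Mul(-4, -5), Mul(-1, 17)) = Add(20, -17) = 3)
y = I (y = Pow(Add(2, Add(-1, -2)), Rational(1, 2)) = Pow(Add(2, -3), Rational(1, 2)) = Pow(-1, Rational(1, 2)) = I ≈ Mul(1.0000, I))
Add(Mul(41, y), D) = Add(Mul(41, I), 3) = Add(3, Mul(41, I))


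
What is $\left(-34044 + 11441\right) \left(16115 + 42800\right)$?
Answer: $-1331655745$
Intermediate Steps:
$\left(-34044 + 11441\right) \left(16115 + 42800\right) = \left(-22603\right) 58915 = -1331655745$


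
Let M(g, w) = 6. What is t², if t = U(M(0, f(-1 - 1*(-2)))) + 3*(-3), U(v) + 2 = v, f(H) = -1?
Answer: 25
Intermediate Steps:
U(v) = -2 + v
t = -5 (t = (-2 + 6) + 3*(-3) = 4 - 9 = -5)
t² = (-5)² = 25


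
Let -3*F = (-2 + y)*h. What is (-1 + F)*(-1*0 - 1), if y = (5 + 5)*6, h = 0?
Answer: 1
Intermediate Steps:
y = 60 (y = 10*6 = 60)
F = 0 (F = -(-2 + 60)*0/3 = -58*0/3 = -1/3*0 = 0)
(-1 + F)*(-1*0 - 1) = (-1 + 0)*(-1*0 - 1) = -(0 - 1) = -1*(-1) = 1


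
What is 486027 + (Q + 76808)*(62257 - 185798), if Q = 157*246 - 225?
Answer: -14232054878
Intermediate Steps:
Q = 38397 (Q = 38622 - 225 = 38397)
486027 + (Q + 76808)*(62257 - 185798) = 486027 + (38397 + 76808)*(62257 - 185798) = 486027 + 115205*(-123541) = 486027 - 14232540905 = -14232054878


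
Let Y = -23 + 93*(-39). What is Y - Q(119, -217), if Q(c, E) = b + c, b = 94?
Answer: -3863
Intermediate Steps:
Q(c, E) = 94 + c
Y = -3650 (Y = -23 - 3627 = -3650)
Y - Q(119, -217) = -3650 - (94 + 119) = -3650 - 1*213 = -3650 - 213 = -3863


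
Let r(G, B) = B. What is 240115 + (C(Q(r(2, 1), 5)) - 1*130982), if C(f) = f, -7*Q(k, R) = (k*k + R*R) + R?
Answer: 763900/7 ≈ 1.0913e+5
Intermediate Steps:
Q(k, R) = -R/7 - R²/7 - k²/7 (Q(k, R) = -((k*k + R*R) + R)/7 = -((k² + R²) + R)/7 = -((R² + k²) + R)/7 = -(R + R² + k²)/7 = -R/7 - R²/7 - k²/7)
240115 + (C(Q(r(2, 1), 5)) - 1*130982) = 240115 + ((-⅐*5 - ⅐*5² - ⅐*1²) - 1*130982) = 240115 + ((-5/7 - ⅐*25 - ⅐*1) - 130982) = 240115 + ((-5/7 - 25/7 - ⅐) - 130982) = 240115 + (-31/7 - 130982) = 240115 - 916905/7 = 763900/7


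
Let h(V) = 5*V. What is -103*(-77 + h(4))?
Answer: 5871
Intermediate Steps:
-103*(-77 + h(4)) = -103*(-77 + 5*4) = -103*(-77 + 20) = -103*(-57) = 5871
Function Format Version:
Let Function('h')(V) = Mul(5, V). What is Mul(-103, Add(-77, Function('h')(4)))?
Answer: 5871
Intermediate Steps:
Mul(-103, Add(-77, Function('h')(4))) = Mul(-103, Add(-77, Mul(5, 4))) = Mul(-103, Add(-77, 20)) = Mul(-103, -57) = 5871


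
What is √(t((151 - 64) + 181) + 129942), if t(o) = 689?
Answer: √130631 ≈ 361.43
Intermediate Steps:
√(t((151 - 64) + 181) + 129942) = √(689 + 129942) = √130631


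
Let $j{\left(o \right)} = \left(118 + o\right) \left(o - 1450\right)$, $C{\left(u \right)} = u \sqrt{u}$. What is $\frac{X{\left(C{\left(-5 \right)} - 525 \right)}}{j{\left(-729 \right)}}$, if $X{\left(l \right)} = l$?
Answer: $- \frac{525}{1331369} - \frac{5 i \sqrt{5}}{1331369} \approx -0.00039433 - 8.3976 \cdot 10^{-6} i$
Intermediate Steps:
$C{\left(u \right)} = u^{\frac{3}{2}}$
$j{\left(o \right)} = \left(-1450 + o\right) \left(118 + o\right)$ ($j{\left(o \right)} = \left(118 + o\right) \left(-1450 + o\right) = \left(-1450 + o\right) \left(118 + o\right)$)
$\frac{X{\left(C{\left(-5 \right)} - 525 \right)}}{j{\left(-729 \right)}} = \frac{\left(-5\right)^{\frac{3}{2}} - 525}{-171100 + \left(-729\right)^{2} - -971028} = \frac{- 5 i \sqrt{5} - 525}{-171100 + 531441 + 971028} = \frac{-525 - 5 i \sqrt{5}}{1331369} = \left(-525 - 5 i \sqrt{5}\right) \frac{1}{1331369} = - \frac{525}{1331369} - \frac{5 i \sqrt{5}}{1331369}$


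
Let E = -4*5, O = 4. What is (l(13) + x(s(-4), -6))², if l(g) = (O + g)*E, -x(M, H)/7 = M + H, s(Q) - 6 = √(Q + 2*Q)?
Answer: 115012 + 9520*I*√3 ≈ 1.1501e+5 + 16489.0*I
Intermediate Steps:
s(Q) = 6 + √3*√Q (s(Q) = 6 + √(Q + 2*Q) = 6 + √(3*Q) = 6 + √3*√Q)
E = -20
x(M, H) = -7*H - 7*M (x(M, H) = -7*(M + H) = -7*(H + M) = -7*H - 7*M)
l(g) = -80 - 20*g (l(g) = (4 + g)*(-20) = -80 - 20*g)
(l(13) + x(s(-4), -6))² = ((-80 - 20*13) + (-7*(-6) - 7*(6 + √3*√(-4))))² = ((-80 - 260) + (42 - 7*(6 + √3*(2*I))))² = (-340 + (42 - 7*(6 + 2*I*√3)))² = (-340 + (42 + (-42 - 14*I*√3)))² = (-340 - 14*I*√3)²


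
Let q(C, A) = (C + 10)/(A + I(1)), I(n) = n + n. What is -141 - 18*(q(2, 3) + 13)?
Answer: -2091/5 ≈ -418.20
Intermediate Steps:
I(n) = 2*n
q(C, A) = (10 + C)/(2 + A) (q(C, A) = (C + 10)/(A + 2*1) = (10 + C)/(A + 2) = (10 + C)/(2 + A))
-141 - 18*(q(2, 3) + 13) = -141 - 18*((10 + 2)/(2 + 3) + 13) = -141 - 18*(12/5 + 13) = -141 - 18*77/5 = -141 - 1386/5 = -2091/5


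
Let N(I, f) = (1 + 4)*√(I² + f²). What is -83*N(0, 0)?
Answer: 0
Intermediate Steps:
N(I, f) = 5*√(I² + f²)
-83*N(0, 0) = -415*√(0² + 0²) = -415*√(0 + 0) = -415*√0 = -415*0 = -83*0 = 0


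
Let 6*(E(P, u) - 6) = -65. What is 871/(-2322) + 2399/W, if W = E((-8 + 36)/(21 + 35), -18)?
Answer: -33448127/67338 ≈ -496.72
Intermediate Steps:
E(P, u) = -29/6 (E(P, u) = 6 + (⅙)*(-65) = 6 - 65/6 = -29/6)
W = -29/6 ≈ -4.8333
871/(-2322) + 2399/W = 871/(-2322) + 2399/(-29/6) = 871*(-1/2322) + 2399*(-6/29) = -871/2322 - 14394/29 = -33448127/67338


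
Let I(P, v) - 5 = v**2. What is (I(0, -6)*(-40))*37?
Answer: -60680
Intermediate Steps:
I(P, v) = 5 + v**2
(I(0, -6)*(-40))*37 = ((5 + (-6)**2)*(-40))*37 = ((5 + 36)*(-40))*37 = (41*(-40))*37 = -1640*37 = -60680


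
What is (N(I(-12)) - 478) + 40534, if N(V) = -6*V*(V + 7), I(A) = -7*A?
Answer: -5808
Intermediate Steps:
N(V) = -6*V*(7 + V)
(N(I(-12)) - 478) + 40534 = (-6*(-7*(-12))*(7 - 7*(-12)) - 478) + 40534 = (-6*84*(7 + 84) - 478) + 40534 = (-6*84*91 - 478) + 40534 = (-45864 - 478) + 40534 = -46342 + 40534 = -5808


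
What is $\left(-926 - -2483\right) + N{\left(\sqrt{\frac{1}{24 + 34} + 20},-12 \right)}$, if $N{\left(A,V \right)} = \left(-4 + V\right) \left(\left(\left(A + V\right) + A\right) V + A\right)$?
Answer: $-747 + \frac{552 \sqrt{7482}}{29} \approx 899.46$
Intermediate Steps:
$N{\left(A,V \right)} = \left(-4 + V\right) \left(A + V \left(V + 2 A\right)\right)$ ($N{\left(A,V \right)} = \left(-4 + V\right) \left(\left(V + 2 A\right) V + A\right) = \left(-4 + V\right) \left(V \left(V + 2 A\right) + A\right) = \left(-4 + V\right) \left(A + V \left(V + 2 A\right)\right)$)
$\left(-926 - -2483\right) + N{\left(\sqrt{\frac{1}{24 + 34} + 20},-12 \right)} = \left(-926 - -2483\right) - \left(576 + 1728 + 4 \sqrt{\frac{1}{24 + 34} + 20} - 2 \sqrt{\frac{1}{24 + 34} + 20} \left(-12\right)^{2} + 7 \sqrt{\frac{1}{24 + 34} + 20} \left(-12\right)\right) = \left(-926 + 2483\right) - \left(2304 + 4 \sqrt{\frac{1}{58} + 20} - 2 \sqrt{\frac{1}{58} + 20} \cdot 144 + 7 \sqrt{\frac{1}{58} + 20} \left(-12\right)\right) = 1557 - \left(2304 + 4 \sqrt{\frac{1}{58} + 20} - 2 \sqrt{\frac{1}{58} + 20} \cdot 144 + 7 \sqrt{\frac{1}{58} + 20} \left(-12\right)\right) = 1557 - \left(2304 + \frac{6 \sqrt{7482}}{29} - 2 \sqrt{\frac{1161}{58}} \cdot 144 + 7 \sqrt{\frac{1161}{58}} \left(-12\right)\right) = 1557 - \left(2304 - 2 \frac{3 \sqrt{7482}}{58} \cdot 144 + 4 \cdot \frac{3}{58} \sqrt{7482} + 7 \frac{3 \sqrt{7482}}{58} \left(-12\right)\right) = 1557 - \left(2304 - \frac{552 \sqrt{7482}}{29}\right) = -747 + \frac{552 \sqrt{7482}}{29}$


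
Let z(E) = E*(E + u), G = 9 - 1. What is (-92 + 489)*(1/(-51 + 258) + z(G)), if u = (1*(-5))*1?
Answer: 1972693/207 ≈ 9529.9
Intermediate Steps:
u = -5 (u = -5*1 = -5)
G = 8
z(E) = E*(-5 + E) (z(E) = E*(E - 5) = E*(-5 + E))
(-92 + 489)*(1/(-51 + 258) + z(G)) = (-92 + 489)*(1/(-51 + 258) + 8*(-5 + 8)) = 397*(1/207 + 8*3) = 397*(1/207 + 24) = 397*(4969/207) = 1972693/207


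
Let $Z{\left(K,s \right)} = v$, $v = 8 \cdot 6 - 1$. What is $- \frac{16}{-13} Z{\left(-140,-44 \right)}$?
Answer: $\frac{752}{13} \approx 57.846$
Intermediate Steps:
$v = 47$ ($v = 48 - 1 = 47$)
$Z{\left(K,s \right)} = 47$
$- \frac{16}{-13} Z{\left(-140,-44 \right)} = - \frac{16}{-13} \cdot 47 = \left(-16\right) \left(- \frac{1}{13}\right) 47 = \frac{16}{13} \cdot 47 = \frac{752}{13}$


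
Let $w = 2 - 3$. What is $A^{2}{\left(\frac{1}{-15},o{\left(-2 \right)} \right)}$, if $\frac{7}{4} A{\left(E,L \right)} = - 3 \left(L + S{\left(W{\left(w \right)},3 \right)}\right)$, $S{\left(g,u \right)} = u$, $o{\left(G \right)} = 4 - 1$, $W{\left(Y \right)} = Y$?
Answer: $\frac{5184}{49} \approx 105.8$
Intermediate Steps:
$w = -1$ ($w = 2 - 3 = -1$)
$o{\left(G \right)} = 3$ ($o{\left(G \right)} = 4 - 1 = 3$)
$A{\left(E,L \right)} = - \frac{36}{7} - \frac{12 L}{7}$ ($A{\left(E,L \right)} = \frac{4 \left(- 3 \left(L + 3\right)\right)}{7} = \frac{4 \left(- 3 \left(3 + L\right)\right)}{7} = \frac{4 \left(-9 - 3 L\right)}{7} = - \frac{36}{7} - \frac{12 L}{7}$)
$A^{2}{\left(\frac{1}{-15},o{\left(-2 \right)} \right)} = \left(- \frac{36}{7} - \frac{36}{7}\right)^{2} = \left(- \frac{72}{7}\right)^{2} = \frac{5184}{49}$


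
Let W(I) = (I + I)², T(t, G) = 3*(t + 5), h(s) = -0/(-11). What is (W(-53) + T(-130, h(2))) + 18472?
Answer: 29333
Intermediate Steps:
h(s) = 0 (h(s) = -0*(-1)/11 = -1*0 = 0)
T(t, G) = 15 + 3*t (T(t, G) = 3*(5 + t) = 15 + 3*t)
W(I) = 4*I² (W(I) = (2*I)² = 4*I²)
(W(-53) + T(-130, h(2))) + 18472 = (4*(-53)² + (15 + 3*(-130))) + 18472 = (4*2809 + (15 - 390)) + 18472 = (11236 - 375) + 18472 = 10861 + 18472 = 29333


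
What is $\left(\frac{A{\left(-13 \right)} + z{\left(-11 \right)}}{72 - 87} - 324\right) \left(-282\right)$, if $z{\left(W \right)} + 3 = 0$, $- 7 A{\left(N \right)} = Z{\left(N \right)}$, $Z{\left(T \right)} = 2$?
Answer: $\frac{3195718}{35} \approx 91306.0$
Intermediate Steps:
$A{\left(N \right)} = - \frac{2}{7}$ ($A{\left(N \right)} = \left(- \frac{1}{7}\right) 2 = - \frac{2}{7}$)
$z{\left(W \right)} = -3$ ($z{\left(W \right)} = -3 + 0 = -3$)
$\left(\frac{A{\left(-13 \right)} + z{\left(-11 \right)}}{72 - 87} - 324\right) \left(-282\right) = \left(\frac{- \frac{2}{7} - 3}{72 - 87} - 324\right) \left(-282\right) = \left(- \frac{23}{7 \left(72 - 87\right)} - 324\right) \left(-282\right) = \left(- \frac{23}{7 \left(-15\right)} - 324\right) \left(-282\right) = \left(\left(- \frac{23}{7}\right) \left(- \frac{1}{15}\right) - 324\right) \left(-282\right) = \left(\frac{23}{105} - 324\right) \left(-282\right) = \left(- \frac{33997}{105}\right) \left(-282\right) = \frac{3195718}{35}$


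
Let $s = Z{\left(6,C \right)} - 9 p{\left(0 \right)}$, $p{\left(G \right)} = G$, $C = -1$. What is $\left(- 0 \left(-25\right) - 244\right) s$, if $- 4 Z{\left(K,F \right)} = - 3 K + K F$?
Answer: $-1464$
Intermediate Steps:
$Z{\left(K,F \right)} = \frac{3 K}{4} - \frac{F K}{4}$ ($Z{\left(K,F \right)} = - \frac{- 3 K + K F}{4} = - \frac{- 3 K + F K}{4} = \frac{3 K}{4} - \frac{F K}{4}$)
$s = 6$ ($s = \frac{1}{4} \cdot 6 \left(3 - -1\right) - 0 = \frac{1}{4} \cdot 6 \left(3 + 1\right) + 0 = \frac{1}{4} \cdot 6 \cdot 4 + 0 = 6 + 0 = 6$)
$\left(- 0 \left(-25\right) - 244\right) s = \left(- 0 \left(-25\right) - 244\right) 6 = \left(\left(-1\right) 0 - 244\right) 6 = \left(0 - 244\right) 6 = \left(-244\right) 6 = -1464$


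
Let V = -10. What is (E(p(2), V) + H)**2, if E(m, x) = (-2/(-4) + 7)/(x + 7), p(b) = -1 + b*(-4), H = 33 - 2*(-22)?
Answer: 22201/4 ≈ 5550.3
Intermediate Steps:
H = 77 (H = 33 + 44 = 77)
p(b) = -1 - 4*b
E(m, x) = 15/(2*(7 + x)) (E(m, x) = (-2*(-1/4) + 7)/(7 + x) = (1/2 + 7)/(7 + x) = 15/(2*(7 + x)))
(E(p(2), V) + H)**2 = (15/(2*(7 - 10)) + 77)**2 = ((15/2)/(-3) + 77)**2 = ((15/2)*(-1/3) + 77)**2 = (-5/2 + 77)**2 = (149/2)**2 = 22201/4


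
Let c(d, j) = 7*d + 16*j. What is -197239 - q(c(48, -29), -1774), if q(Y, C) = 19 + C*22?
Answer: -158230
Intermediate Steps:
q(Y, C) = 19 + 22*C
-197239 - q(c(48, -29), -1774) = -197239 - (19 + 22*(-1774)) = -197239 - (19 - 39028) = -197239 - 1*(-39009) = -197239 + 39009 = -158230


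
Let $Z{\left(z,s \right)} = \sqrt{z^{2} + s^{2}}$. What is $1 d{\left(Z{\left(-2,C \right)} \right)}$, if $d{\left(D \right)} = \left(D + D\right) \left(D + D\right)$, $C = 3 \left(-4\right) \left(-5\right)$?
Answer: $14416$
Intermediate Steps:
$C = 60$ ($C = \left(-12\right) \left(-5\right) = 60$)
$Z{\left(z,s \right)} = \sqrt{s^{2} + z^{2}}$
$d{\left(D \right)} = 4 D^{2}$ ($d{\left(D \right)} = 2 D 2 D = 4 D^{2}$)
$1 d{\left(Z{\left(-2,C \right)} \right)} = 1 \cdot 4 \left(\sqrt{60^{2} + \left(-2\right)^{2}}\right)^{2} = 1 \cdot 4 \left(\sqrt{3600 + 4}\right)^{2} = 1 \cdot 4 \left(\sqrt{3604}\right)^{2} = 1 \cdot 4 \left(2 \sqrt{901}\right)^{2} = 1 \cdot 4 \cdot 3604 = 1 \cdot 14416 = 14416$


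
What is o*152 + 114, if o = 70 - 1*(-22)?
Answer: 14098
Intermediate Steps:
o = 92 (o = 70 + 22 = 92)
o*152 + 114 = 92*152 + 114 = 13984 + 114 = 14098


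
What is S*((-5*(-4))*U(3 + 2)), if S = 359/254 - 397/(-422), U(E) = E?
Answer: 6308400/26797 ≈ 235.41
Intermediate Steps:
S = 63084/26797 (S = 359*(1/254) - 397*(-1/422) = 359/254 + 397/422 = 63084/26797 ≈ 2.3541)
S*((-5*(-4))*U(3 + 2)) = 63084*((-5*(-4))*(3 + 2))/26797 = 63084*(20*5)/26797 = (63084/26797)*100 = 6308400/26797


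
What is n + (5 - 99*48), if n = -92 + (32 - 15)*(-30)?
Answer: -5349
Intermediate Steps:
n = -602 (n = -92 + 17*(-30) = -92 - 510 = -602)
n + (5 - 99*48) = -602 + (5 - 99*48) = -602 + (5 - 4752) = -602 - 4747 = -5349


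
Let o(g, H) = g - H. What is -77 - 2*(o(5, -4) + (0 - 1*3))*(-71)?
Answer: 775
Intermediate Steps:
-77 - 2*(o(5, -4) + (0 - 1*3))*(-71) = -77 - 2*((5 - 1*(-4)) + (0 - 1*3))*(-71) = -77 - 2*((5 + 4) + (0 - 3))*(-71) = -77 - 2*(9 - 3)*(-71) = -77 - 2*6*(-71) = -77 - 12*(-71) = -77 + 852 = 775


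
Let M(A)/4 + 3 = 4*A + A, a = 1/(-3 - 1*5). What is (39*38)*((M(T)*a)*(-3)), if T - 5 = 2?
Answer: 71136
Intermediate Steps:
T = 7 (T = 5 + 2 = 7)
a = -⅛ (a = 1/(-3 - 5) = 1/(-8) = 1*(-⅛) = -⅛ ≈ -0.12500)
M(A) = -12 + 20*A (M(A) = -12 + 4*(4*A + A) = -12 + 4*(5*A) = -12 + 20*A)
(39*38)*((M(T)*a)*(-3)) = (39*38)*(((-12 + 20*7)*(-⅛))*(-3)) = 1482*(((-12 + 140)*(-⅛))*(-3)) = 1482*((128*(-⅛))*(-3)) = 1482*(-16*(-3)) = 1482*48 = 71136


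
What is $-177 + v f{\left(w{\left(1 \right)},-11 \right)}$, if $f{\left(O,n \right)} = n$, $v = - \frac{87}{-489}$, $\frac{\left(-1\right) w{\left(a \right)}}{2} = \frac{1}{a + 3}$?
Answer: $- \frac{29170}{163} \approx -178.96$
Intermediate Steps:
$w{\left(a \right)} = - \frac{2}{3 + a}$ ($w{\left(a \right)} = - \frac{2}{a + 3} = - \frac{2}{3 + a}$)
$v = \frac{29}{163}$ ($v = \left(-87\right) \left(- \frac{1}{489}\right) = \frac{29}{163} \approx 0.17791$)
$-177 + v f{\left(w{\left(1 \right)},-11 \right)} = -177 + \frac{29}{163} \left(-11\right) = -177 - \frac{319}{163} = - \frac{29170}{163}$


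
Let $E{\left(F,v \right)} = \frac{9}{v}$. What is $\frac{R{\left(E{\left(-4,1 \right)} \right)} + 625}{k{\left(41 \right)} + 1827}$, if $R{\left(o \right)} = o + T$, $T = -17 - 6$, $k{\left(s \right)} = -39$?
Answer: $\frac{611}{1788} \approx 0.34172$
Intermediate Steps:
$T = -23$ ($T = -17 - 6 = -23$)
$R{\left(o \right)} = -23 + o$ ($R{\left(o \right)} = o - 23 = -23 + o$)
$\frac{R{\left(E{\left(-4,1 \right)} \right)} + 625}{k{\left(41 \right)} + 1827} = \frac{\left(-23 + \frac{9}{1}\right) + 625}{-39 + 1827} = \frac{\left(-23 + 9 \cdot 1\right) + 625}{1788} = \left(\left(-23 + 9\right) + 625\right) \frac{1}{1788} = \left(-14 + 625\right) \frac{1}{1788} = 611 \cdot \frac{1}{1788} = \frac{611}{1788}$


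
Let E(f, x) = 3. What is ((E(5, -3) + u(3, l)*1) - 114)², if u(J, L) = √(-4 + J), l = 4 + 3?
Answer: (111 - I)² ≈ 12320.0 - 222.0*I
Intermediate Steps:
l = 7
((E(5, -3) + u(3, l)*1) - 114)² = ((3 + √(-4 + 3)*1) - 114)² = ((3 + √(-1)*1) - 114)² = ((3 + I*1) - 114)² = ((3 + I) - 114)² = (-111 + I)²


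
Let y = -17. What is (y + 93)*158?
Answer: 12008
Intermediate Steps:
(y + 93)*158 = (-17 + 93)*158 = 76*158 = 12008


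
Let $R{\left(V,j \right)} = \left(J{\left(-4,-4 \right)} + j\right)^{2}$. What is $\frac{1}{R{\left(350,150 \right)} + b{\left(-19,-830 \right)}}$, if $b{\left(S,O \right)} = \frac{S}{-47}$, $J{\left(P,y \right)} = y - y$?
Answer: $\frac{47}{1057519} \approx 4.4444 \cdot 10^{-5}$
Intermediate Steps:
$J{\left(P,y \right)} = 0$
$b{\left(S,O \right)} = - \frac{S}{47}$ ($b{\left(S,O \right)} = S \left(- \frac{1}{47}\right) = - \frac{S}{47}$)
$R{\left(V,j \right)} = j^{2}$ ($R{\left(V,j \right)} = \left(0 + j\right)^{2} = j^{2}$)
$\frac{1}{R{\left(350,150 \right)} + b{\left(-19,-830 \right)}} = \frac{1}{150^{2} - - \frac{19}{47}} = \frac{1}{22500 + \frac{19}{47}} = \frac{1}{\frac{1057519}{47}} = \frac{47}{1057519}$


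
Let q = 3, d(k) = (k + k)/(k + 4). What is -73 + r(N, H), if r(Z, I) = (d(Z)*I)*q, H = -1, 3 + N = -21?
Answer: -401/5 ≈ -80.200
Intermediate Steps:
N = -24 (N = -3 - 21 = -24)
d(k) = 2*k/(4 + k) (d(k) = (2*k)/(4 + k) = 2*k/(4 + k))
r(Z, I) = 6*I*Z/(4 + Z) (r(Z, I) = ((2*Z/(4 + Z))*I)*3 = (2*I*Z/(4 + Z))*3 = 6*I*Z/(4 + Z))
-73 + r(N, H) = -73 + 6*(-1)*(-24)/(4 - 24) = -73 + 6*(-1)*(-24)/(-20) = -73 + 6*(-1)*(-24)*(-1/20) = -73 - 36/5 = -401/5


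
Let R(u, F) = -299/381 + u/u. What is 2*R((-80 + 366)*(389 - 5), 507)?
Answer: 164/381 ≈ 0.43045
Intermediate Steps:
R(u, F) = 82/381 (R(u, F) = -299*1/381 + 1 = -299/381 + 1 = 82/381)
2*R((-80 + 366)*(389 - 5), 507) = 2*(82/381) = 164/381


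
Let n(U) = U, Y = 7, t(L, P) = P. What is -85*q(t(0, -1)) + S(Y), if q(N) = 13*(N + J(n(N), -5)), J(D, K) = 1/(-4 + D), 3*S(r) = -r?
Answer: 3971/3 ≈ 1323.7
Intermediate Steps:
S(r) = -r/3 (S(r) = (-r)/3 = -r/3)
q(N) = 13*N + 13/(-4 + N) (q(N) = 13*(N + 1/(-4 + N)) = 13*N + 13/(-4 + N))
-85*q(t(0, -1)) + S(Y) = -1105*(1 - (-4 - 1))/(-4 - 1) - 1/3*7 = -1105*(1 - 1*(-5))/(-5) - 7/3 = -1105*(-1)*(1 + 5)/5 - 7/3 = -1105*(-1)*6/5 - 7/3 = -85*(-78/5) - 7/3 = 1326 - 7/3 = 3971/3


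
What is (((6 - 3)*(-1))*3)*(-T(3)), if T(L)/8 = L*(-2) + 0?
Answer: -432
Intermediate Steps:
T(L) = -16*L (T(L) = 8*(L*(-2) + 0) = 8*(-2*L + 0) = 8*(-2*L) = -16*L)
(((6 - 3)*(-1))*3)*(-T(3)) = (((6 - 3)*(-1))*3)*(-(-16)*3) = ((3*(-1))*3)*(-1*(-48)) = -3*3*48 = -9*48 = -432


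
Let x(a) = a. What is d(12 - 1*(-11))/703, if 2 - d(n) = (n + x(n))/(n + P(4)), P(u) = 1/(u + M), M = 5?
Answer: 1/73112 ≈ 1.3678e-5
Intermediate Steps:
P(u) = 1/(5 + u) (P(u) = 1/(u + 5) = 1/(5 + u))
d(n) = 2 - 2*n/(1/9 + n) (d(n) = 2 - (n + n)/(n + 1/(5 + 4)) = 2 - 2*n/(n + 1/9) = 2 - 2*n/(1/9 + n))
d(12 - 1*(-11))/703 = (2/(1 + 9*(12 - 1*(-11))))/703 = (2/(1 + 9*(12 + 11)))*(1/703) = (2/(1 + 9*23))*(1/703) = (2/(1 + 207))*(1/703) = (2/208)*(1/703) = (2*(1/208))*(1/703) = (1/104)*(1/703) = 1/73112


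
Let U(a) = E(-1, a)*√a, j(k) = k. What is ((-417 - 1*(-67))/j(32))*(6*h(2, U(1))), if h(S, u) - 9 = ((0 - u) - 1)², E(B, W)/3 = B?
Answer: -6825/8 ≈ -853.13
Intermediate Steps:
E(B, W) = 3*B
U(a) = -3*√a (U(a) = (3*(-1))*√a = -3*√a)
h(S, u) = 9 + (-1 - u)² (h(S, u) = 9 + ((0 - u) - 1)² = 9 + (-u - 1)² = 9 + (-1 - u)²)
((-417 - 1*(-67))/j(32))*(6*h(2, U(1))) = ((-417 - 1*(-67))/32)*(6*(9 + (1 - 3*√1)²)) = ((-417 + 67)*(1/32))*(6*(9 + (1 - 3*1)²)) = (-350*1/32)*(6*(9 + (1 - 3)²)) = -525*(9 + (-2)²)/8 = -525*(9 + 4)/8 = -525*13/8 = -175/16*78 = -6825/8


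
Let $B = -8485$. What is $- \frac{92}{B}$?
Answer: $\frac{92}{8485} \approx 0.010843$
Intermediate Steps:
$- \frac{92}{B} = - \frac{92}{-8485} = \left(-92\right) \left(- \frac{1}{8485}\right) = \frac{92}{8485}$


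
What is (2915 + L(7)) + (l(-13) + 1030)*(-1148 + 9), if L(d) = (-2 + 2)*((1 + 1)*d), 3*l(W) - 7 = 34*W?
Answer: -1005100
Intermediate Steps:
l(W) = 7/3 + 34*W/3 (l(W) = 7/3 + (34*W)/3 = 7/3 + 34*W/3)
L(d) = 0 (L(d) = 0*(2*d) = 0)
(2915 + L(7)) + (l(-13) + 1030)*(-1148 + 9) = (2915 + 0) + ((7/3 + (34/3)*(-13)) + 1030)*(-1148 + 9) = 2915 + ((7/3 - 442/3) + 1030)*(-1139) = 2915 + (-145 + 1030)*(-1139) = 2915 + 885*(-1139) = 2915 - 1008015 = -1005100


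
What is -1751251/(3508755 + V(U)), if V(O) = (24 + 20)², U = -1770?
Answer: -1751251/3510691 ≈ -0.49883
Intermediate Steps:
V(O) = 1936 (V(O) = 44² = 1936)
-1751251/(3508755 + V(U)) = -1751251/(3508755 + 1936) = -1751251/3510691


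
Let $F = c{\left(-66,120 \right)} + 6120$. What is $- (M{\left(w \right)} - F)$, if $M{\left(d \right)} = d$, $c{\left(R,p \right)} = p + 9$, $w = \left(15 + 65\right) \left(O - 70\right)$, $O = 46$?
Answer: $8169$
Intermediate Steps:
$w = -1920$ ($w = \left(15 + 65\right) \left(46 - 70\right) = 80 \left(-24\right) = -1920$)
$c{\left(R,p \right)} = 9 + p$
$F = 6249$ ($F = \left(9 + 120\right) + 6120 = 129 + 6120 = 6249$)
$- (M{\left(w \right)} - F) = - (-1920 - 6249) = \left(-1\right) \left(-8169\right) = 8169$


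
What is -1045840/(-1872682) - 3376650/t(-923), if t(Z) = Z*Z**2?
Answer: 414349623641290/736273455801247 ≈ 0.56277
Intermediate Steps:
t(Z) = Z**3
-1045840/(-1872682) - 3376650/t(-923) = -1045840/(-1872682) - 3376650/((-923)**3) = -1045840*(-1/1872682) - 3376650/(-786330467) = 522920/936341 - 3376650*(-1/786330467) = 522920/936341 + 3376650/786330467 = 414349623641290/736273455801247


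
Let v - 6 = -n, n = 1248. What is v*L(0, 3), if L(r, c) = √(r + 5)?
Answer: -1242*√5 ≈ -2777.2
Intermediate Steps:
L(r, c) = √(5 + r)
v = -1242 (v = 6 - 1*1248 = 6 - 1248 = -1242)
v*L(0, 3) = -1242*√(5 + 0) = -1242*√5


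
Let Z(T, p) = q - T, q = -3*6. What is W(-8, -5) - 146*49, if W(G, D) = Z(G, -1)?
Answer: -7164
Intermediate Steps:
q = -18
Z(T, p) = -18 - T
W(G, D) = -18 - G
W(-8, -5) - 146*49 = (-18 - 1*(-8)) - 146*49 = (-18 + 8) - 7154 = -10 - 7154 = -7164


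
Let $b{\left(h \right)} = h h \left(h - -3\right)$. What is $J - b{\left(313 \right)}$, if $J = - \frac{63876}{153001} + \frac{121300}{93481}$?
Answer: $- \frac{442785473239011180}{14302686481} \approx -3.0958 \cdot 10^{7}$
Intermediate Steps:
$J = \frac{12587828944}{14302686481}$ ($J = \left(-63876\right) \frac{1}{153001} + 121300 \cdot \frac{1}{93481} = - \frac{63876}{153001} + \frac{121300}{93481} = \frac{12587828944}{14302686481} \approx 0.8801$)
$b{\left(h \right)} = h^{2} \left(3 + h\right)$ ($b{\left(h \right)} = h^{2} \left(h + 3\right) = h^{2} \left(3 + h\right)$)
$J - b{\left(313 \right)} = \frac{12587828944}{14302686481} - 313^{2} \left(3 + 313\right) = \frac{12587828944}{14302686481} - 97969 \cdot 316 = \frac{12587828944}{14302686481} - 30958204 = - \frac{442785473239011180}{14302686481}$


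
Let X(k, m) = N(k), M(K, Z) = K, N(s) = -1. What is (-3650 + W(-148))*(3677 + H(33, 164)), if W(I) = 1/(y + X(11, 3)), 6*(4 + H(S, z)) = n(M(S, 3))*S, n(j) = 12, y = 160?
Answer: -2169924911/159 ≈ -1.3647e+7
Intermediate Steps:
X(k, m) = -1
H(S, z) = -4 + 2*S (H(S, z) = -4 + (12*S)/6 = -4 + 2*S)
W(I) = 1/159 (W(I) = 1/(160 - 1) = 1/159)
(-3650 + W(-148))*(3677 + H(33, 164)) = (-3650 + 1/159)*(3677 + (-4 + 2*33)) = -580349*(3677 + (-4 + 66))/159 = -580349*(3677 + 62)/159 = -580349/159*3739 = -2169924911/159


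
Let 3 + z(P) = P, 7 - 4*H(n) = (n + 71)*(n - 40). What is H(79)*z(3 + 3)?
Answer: -17529/4 ≈ -4382.3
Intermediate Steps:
H(n) = 7/4 - (-40 + n)*(71 + n)/4 (H(n) = 7/4 - (n + 71)*(n - 40)/4 = 7/4 - (71 + n)*(-40 + n)/4 = 7/4 - (-40 + n)*(71 + n)/4)
z(P) = -3 + P
H(79)*z(3 + 3) = (2847/4 - 31/4*79 - ¼*79²)*(-3 + (3 + 3)) = (2847/4 - 2449/4 - ¼*6241)*(-3 + 6) = (2847/4 - 2449/4 - 6241/4)*3 = -5843/4*3 = -17529/4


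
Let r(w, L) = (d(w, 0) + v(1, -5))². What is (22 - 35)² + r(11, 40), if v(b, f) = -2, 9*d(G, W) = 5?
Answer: 13858/81 ≈ 171.09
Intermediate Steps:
d(G, W) = 5/9 (d(G, W) = (⅑)*5 = 5/9)
r(w, L) = 169/81 (r(w, L) = (5/9 - 2)² = (-13/9)² = 169/81)
(22 - 35)² + r(11, 40) = (22 - 35)² + 169/81 = (-13)² + 169/81 = 169 + 169/81 = 13858/81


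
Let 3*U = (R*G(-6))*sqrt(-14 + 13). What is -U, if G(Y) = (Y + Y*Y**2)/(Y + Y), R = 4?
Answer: -74*I/3 ≈ -24.667*I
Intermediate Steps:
G(Y) = (Y + Y**3)/(2*Y) (G(Y) = (Y + Y**3)/((2*Y)) = (Y + Y**3)*(1/(2*Y)) = (Y + Y**3)/(2*Y))
U = 74*I/3 (U = ((4*(1/2 + (1/2)*(-6)**2))*sqrt(-14 + 13))/3 = ((4*(1/2 + (1/2)*36))*sqrt(-1))/3 = ((4*(1/2 + 18))*I)/3 = ((4*(37/2))*I)/3 = (74*I)/3 = 74*I/3 ≈ 24.667*I)
-U = -74*I/3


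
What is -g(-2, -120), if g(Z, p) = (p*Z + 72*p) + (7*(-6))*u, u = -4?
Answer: 8232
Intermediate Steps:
g(Z, p) = 168 + 72*p + Z*p (g(Z, p) = (p*Z + 72*p) + (7*(-6))*(-4) = (Z*p + 72*p) - 42*(-4) = (72*p + Z*p) + 168 = 168 + 72*p + Z*p)
-g(-2, -120) = -(168 + 72*(-120) - 2*(-120)) = -(168 - 8640 + 240) = -1*(-8232) = 8232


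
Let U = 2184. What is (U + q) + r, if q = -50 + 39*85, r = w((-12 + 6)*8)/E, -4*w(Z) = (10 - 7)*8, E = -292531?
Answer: 1594001425/292531 ≈ 5449.0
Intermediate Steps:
w(Z) = -6 (w(Z) = -(10 - 7)*8/4 = -3*8/4 = -¼*24 = -6)
r = 6/292531 (r = -6/(-292531) = -6*(-1/292531) = 6/292531 ≈ 2.0511e-5)
q = 3265 (q = -50 + 3315 = 3265)
(U + q) + r = (2184 + 3265) + 6/292531 = 5449 + 6/292531 = 1594001425/292531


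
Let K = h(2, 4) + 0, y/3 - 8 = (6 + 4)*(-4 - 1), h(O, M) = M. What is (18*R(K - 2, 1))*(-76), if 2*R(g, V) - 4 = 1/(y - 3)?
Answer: -117420/43 ≈ -2730.7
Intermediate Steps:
y = -126 (y = 24 + 3*((6 + 4)*(-4 - 1)) = 24 + 3*(10*(-5)) = 24 + 3*(-50) = 24 - 150 = -126)
K = 4 (K = 4 + 0 = 4)
R(g, V) = 515/258 (R(g, V) = 2 + 1/(2*(-126 - 3)) = 2 + (½)/(-129) = 2 + (½)*(-1/129) = 2 - 1/258 = 515/258)
(18*R(K - 2, 1))*(-76) = (18*(515/258))*(-76) = (1545/43)*(-76) = -117420/43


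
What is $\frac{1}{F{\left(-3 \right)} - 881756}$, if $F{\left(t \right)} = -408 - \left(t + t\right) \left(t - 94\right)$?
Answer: $- \frac{1}{882746} \approx -1.1328 \cdot 10^{-6}$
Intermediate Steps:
$F{\left(t \right)} = -408 - 2 t \left(-94 + t\right)$
$\frac{1}{F{\left(-3 \right)} - 881756} = \frac{1}{\left(-408 - 2 \left(-3\right)^{2} + 188 \left(-3\right)\right) - 881756} = \frac{1}{\left(-408 - 18 - 564\right) - 881756} = \frac{1}{-990 - 881756} = \frac{1}{-882746} = - \frac{1}{882746}$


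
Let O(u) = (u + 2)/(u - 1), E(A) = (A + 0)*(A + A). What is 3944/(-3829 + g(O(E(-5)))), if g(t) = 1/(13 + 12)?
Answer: -24650/23931 ≈ -1.0300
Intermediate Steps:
E(A) = 2*A**2 (E(A) = A*(2*A) = 2*A**2)
O(u) = (2 + u)/(-1 + u)
g(t) = 1/25
3944/(-3829 + g(O(E(-5)))) = 3944/(-3829 + 1/25) = 3944/(-95724/25) = 3944*(-25/95724) = -24650/23931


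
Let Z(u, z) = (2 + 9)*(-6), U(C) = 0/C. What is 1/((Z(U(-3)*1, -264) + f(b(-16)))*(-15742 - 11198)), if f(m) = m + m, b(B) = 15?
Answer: 1/969840 ≈ 1.0311e-6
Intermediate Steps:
U(C) = 0
Z(u, z) = -66 (Z(u, z) = 11*(-6) = -66)
f(m) = 2*m
1/((Z(U(-3)*1, -264) + f(b(-16)))*(-15742 - 11198)) = 1/((-66 + 2*15)*(-15742 - 11198)) = 1/((-66 + 30)*(-26940)) = -1/26940/(-36) = -1/36*(-1/26940) = 1/969840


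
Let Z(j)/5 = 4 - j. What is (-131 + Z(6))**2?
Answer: 19881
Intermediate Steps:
Z(j) = 20 - 5*j (Z(j) = 5*(4 - j) = 20 - 5*j)
(-131 + Z(6))**2 = (-131 + (20 - 5*6))**2 = (-131 + (20 - 30))**2 = (-131 - 10)**2 = (-141)**2 = 19881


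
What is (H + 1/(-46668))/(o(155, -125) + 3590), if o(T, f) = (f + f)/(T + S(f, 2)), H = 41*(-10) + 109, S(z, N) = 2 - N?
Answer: -435459139/5191348320 ≈ -0.083882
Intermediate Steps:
H = -301 (H = -410 + 109 = -301)
o(T, f) = 2*f/T (o(T, f) = (f + f)/(T + (2 - 1*2)) = (2*f)/(T + (2 - 2)) = (2*f)/(T + 0) = (2*f)/T = 2*f/T)
(H + 1/(-46668))/(o(155, -125) + 3590) = (-301 + 1/(-46668))/(2*(-125)/155 + 3590) = (-301 - 1/46668)/(2*(-125)*(1/155) + 3590) = -14047069/(46668*(-50/31 + 3590)) = -14047069/(46668*111240/31) = -14047069/46668*31/111240 = -435459139/5191348320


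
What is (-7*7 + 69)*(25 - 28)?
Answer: -60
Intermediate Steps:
(-7*7 + 69)*(25 - 28) = (-49 + 69)*(-3) = 20*(-3) = -60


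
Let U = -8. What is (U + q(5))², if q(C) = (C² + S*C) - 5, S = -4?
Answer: 64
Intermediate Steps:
q(C) = -5 + C² - 4*C (q(C) = (C² - 4*C) - 5 = -5 + C² - 4*C)
(U + q(5))² = (-8 + (-5 + 5² - 4*5))² = (-8 + (-5 + 25 - 20))² = (-8 + 0)² = (-8)² = 64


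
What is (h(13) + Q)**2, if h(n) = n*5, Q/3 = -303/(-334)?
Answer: 511619161/111556 ≈ 4586.2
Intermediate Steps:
Q = 909/334 (Q = 3*(-303/(-334)) = 3*(-303*(-1/334)) = 3*(303/334) = 909/334 ≈ 2.7216)
h(n) = 5*n
(h(13) + Q)**2 = (5*13 + 909/334)**2 = (65 + 909/334)**2 = (22619/334)**2 = 511619161/111556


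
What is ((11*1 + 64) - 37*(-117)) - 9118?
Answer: -4714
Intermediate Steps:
((11*1 + 64) - 37*(-117)) - 9118 = ((11 + 64) + 4329) - 9118 = (75 + 4329) - 9118 = 4404 - 9118 = -4714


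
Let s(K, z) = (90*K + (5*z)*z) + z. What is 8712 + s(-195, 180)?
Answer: 153342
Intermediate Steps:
s(K, z) = z + 5*z² + 90*K (s(K, z) = (90*K + 5*z²) + z = (5*z² + 90*K) + z = z + 5*z² + 90*K)
8712 + s(-195, 180) = 8712 + (180 + 5*180² + 90*(-195)) = 8712 + (180 + 5*32400 - 17550) = 8712 + (180 + 162000 - 17550) = 8712 + 144630 = 153342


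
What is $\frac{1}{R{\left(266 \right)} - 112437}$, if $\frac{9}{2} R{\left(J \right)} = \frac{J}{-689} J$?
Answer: $- \frac{6201}{697363349} \approx -8.8921 \cdot 10^{-6}$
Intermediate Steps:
$R{\left(J \right)} = - \frac{2 J^{2}}{6201}$ ($R{\left(J \right)} = \frac{2 \frac{J}{-689} J}{9} = \frac{2 J \left(- \frac{1}{689}\right) J}{9} = \frac{2 - \frac{J}{689} J}{9} = \frac{2 \left(- \frac{J^{2}}{689}\right)}{9} = - \frac{2 J^{2}}{6201}$)
$\frac{1}{R{\left(266 \right)} - 112437} = \frac{1}{- \frac{2 \cdot 266^{2}}{6201} - 112437} = \frac{1}{\left(- \frac{2}{6201}\right) 70756 - 112437} = \frac{1}{- \frac{141512}{6201} - 112437} = \frac{1}{- \frac{697363349}{6201}} = - \frac{6201}{697363349}$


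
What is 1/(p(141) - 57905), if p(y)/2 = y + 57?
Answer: -1/57509 ≈ -1.7389e-5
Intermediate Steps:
p(y) = 114 + 2*y (p(y) = 2*(y + 57) = 2*(57 + y) = 114 + 2*y)
1/(p(141) - 57905) = 1/((114 + 2*141) - 57905) = 1/((114 + 282) - 57905) = 1/(396 - 57905) = 1/(-57509) = -1/57509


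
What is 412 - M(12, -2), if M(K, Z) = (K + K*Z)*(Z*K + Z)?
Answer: 100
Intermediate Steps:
M(K, Z) = (K + K*Z)*(Z + K*Z) (M(K, Z) = (K + K*Z)*(K*Z + Z) = (K + K*Z)*(Z + K*Z))
412 - M(12, -2) = 412 - 12*(-2)*(1 + 12 - 2 + 12*(-2)) = 412 - 12*(-2)*(1 + 12 - 2 - 24) = 412 - 12*(-2)*(-13) = 412 - 1*312 = 412 - 312 = 100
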